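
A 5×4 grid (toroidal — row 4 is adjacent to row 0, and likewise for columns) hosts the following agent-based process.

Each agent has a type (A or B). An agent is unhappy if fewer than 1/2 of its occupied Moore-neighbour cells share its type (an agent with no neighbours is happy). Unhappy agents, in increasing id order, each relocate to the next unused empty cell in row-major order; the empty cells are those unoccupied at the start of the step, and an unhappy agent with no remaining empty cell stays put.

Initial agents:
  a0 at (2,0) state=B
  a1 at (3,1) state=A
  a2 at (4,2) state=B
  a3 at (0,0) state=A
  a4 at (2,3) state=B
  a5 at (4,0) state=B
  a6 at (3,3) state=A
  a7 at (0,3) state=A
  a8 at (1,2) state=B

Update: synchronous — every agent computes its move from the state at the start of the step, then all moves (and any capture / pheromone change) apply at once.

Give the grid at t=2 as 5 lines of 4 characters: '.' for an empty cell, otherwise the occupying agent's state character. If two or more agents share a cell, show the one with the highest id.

.B.A
BBB.
A.AB
A...
....

t=1: a0@(0,1):B a1@(0,2):A a2@(1,0):B a3@(0,0):A a4@(2,3):B a5@(1,1):B a6@(1,3):A a7@(2,1):A a8@(1,2):B
t=2: a0@(0,1):B a1@(0,3):A a2@(1,0):B a3@(2,0):A a4@(2,3):B a5@(1,1):B a6@(2,2):A a7@(3,0):A a8@(1,2):B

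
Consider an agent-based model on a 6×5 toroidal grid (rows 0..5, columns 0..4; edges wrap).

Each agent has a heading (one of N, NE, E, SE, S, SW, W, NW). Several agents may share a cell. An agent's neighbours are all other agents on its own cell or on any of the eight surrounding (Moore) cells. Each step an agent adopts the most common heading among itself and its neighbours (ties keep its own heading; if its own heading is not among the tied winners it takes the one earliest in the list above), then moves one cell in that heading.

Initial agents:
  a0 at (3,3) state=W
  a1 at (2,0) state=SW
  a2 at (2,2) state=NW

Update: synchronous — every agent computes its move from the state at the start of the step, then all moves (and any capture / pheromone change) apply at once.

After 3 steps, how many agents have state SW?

t=1: a0@(3,2):W a1@(3,4):SW a2@(1,1):NW
t=2: a0@(3,1):W a1@(4,3):SW a2@(0,0):NW
t=3: a0@(3,0):W a1@(5,2):SW a2@(5,4):NW

1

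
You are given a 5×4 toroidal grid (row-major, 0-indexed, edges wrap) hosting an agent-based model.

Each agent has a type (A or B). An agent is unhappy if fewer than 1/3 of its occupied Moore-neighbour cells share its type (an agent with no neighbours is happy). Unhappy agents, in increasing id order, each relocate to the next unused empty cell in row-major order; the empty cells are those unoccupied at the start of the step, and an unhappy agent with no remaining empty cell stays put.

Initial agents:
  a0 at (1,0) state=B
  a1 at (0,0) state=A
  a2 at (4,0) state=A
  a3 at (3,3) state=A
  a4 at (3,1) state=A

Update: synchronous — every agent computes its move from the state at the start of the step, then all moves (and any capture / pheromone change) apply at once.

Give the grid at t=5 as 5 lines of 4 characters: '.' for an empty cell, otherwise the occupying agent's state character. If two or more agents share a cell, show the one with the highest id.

t=1: a0@(0,1):B a1@(0,0):A a2@(4,0):A a3@(3,3):A a4@(3,1):A
t=2: a0@(0,2):B a1@(0,0):A a2@(4,0):A a3@(3,3):A a4@(3,1):A
t=3: (unchanged — steady state)

A.B.
....
....
.A.A
A...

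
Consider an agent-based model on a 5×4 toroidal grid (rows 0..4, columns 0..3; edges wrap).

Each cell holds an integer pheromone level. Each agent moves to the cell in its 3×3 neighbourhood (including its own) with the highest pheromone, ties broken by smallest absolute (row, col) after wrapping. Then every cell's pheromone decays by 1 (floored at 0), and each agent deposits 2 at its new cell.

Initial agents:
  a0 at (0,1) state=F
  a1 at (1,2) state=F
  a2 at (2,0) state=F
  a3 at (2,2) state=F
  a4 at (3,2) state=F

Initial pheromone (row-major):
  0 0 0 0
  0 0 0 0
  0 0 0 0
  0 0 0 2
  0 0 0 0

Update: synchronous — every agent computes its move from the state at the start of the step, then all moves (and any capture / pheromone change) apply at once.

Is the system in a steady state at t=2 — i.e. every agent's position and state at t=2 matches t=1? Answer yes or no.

t=1: a0@(0,0) a1@(0,1) a2@(3,3) a3@(3,3) a4@(3,3) | pheromone: 2 2 0 0 / 0 0 0 0 / 0 0 0 0 / 0 0 0 7 / 0 0 0 0
t=2: a0@(0,0) a1@(0,0) a2@(3,3) a3@(3,3) a4@(3,3) | pheromone: 5 1 0 0 / 0 0 0 0 / 0 0 0 0 / 0 0 0 12 / 0 0 0 0

no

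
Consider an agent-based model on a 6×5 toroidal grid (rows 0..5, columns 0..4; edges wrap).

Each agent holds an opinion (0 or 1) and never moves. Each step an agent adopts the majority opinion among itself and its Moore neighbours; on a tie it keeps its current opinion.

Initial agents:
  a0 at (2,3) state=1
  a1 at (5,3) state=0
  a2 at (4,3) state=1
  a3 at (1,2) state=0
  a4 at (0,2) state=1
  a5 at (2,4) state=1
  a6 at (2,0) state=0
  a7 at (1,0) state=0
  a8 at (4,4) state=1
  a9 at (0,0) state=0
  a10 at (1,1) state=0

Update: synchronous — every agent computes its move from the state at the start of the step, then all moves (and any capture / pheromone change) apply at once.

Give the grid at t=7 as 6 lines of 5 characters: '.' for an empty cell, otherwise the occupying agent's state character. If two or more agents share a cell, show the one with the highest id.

0.0..
000..
0..11
.....
...11
...1.

t=1: a0@(2,3):1 a1@(5,3):1 a2@(4,3):1 a3@(1,2):0 a4@(0,2):0 a5@(2,4):1 a6@(2,0):0 a7@(1,0):0 a8@(4,4):1 a9@(0,0):0 a10@(1,1):0
t=2: (unchanged — steady state)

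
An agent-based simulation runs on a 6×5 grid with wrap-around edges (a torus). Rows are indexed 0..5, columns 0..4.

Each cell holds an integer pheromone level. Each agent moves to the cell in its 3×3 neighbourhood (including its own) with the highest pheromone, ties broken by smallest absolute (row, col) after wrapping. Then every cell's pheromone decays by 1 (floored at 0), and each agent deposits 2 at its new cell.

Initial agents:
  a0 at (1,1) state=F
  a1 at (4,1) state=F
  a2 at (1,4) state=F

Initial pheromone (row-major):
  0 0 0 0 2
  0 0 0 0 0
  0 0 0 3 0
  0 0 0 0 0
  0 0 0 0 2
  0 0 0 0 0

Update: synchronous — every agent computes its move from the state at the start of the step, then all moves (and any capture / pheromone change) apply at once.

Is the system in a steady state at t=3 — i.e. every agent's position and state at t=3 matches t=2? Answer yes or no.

t=1: a0@(0,0) a1@(3,0) a2@(2,3) | pheromone: 2 0 0 0 1 / 0 0 0 0 0 / 0 0 0 4 0 / 2 0 0 0 0 / 0 0 0 0 1 / 0 0 0 0 0
t=2: a0@(0,0) a1@(3,0) a2@(2,3) | pheromone: 3 0 0 0 0 / 0 0 0 0 0 / 0 0 0 5 0 / 3 0 0 0 0 / 0 0 0 0 0 / 0 0 0 0 0
t=3: a0@(0,0) a1@(3,0) a2@(2,3) | pheromone: 4 0 0 0 0 / 0 0 0 0 0 / 0 0 0 6 0 / 4 0 0 0 0 / 0 0 0 0 0 / 0 0 0 0 0

yes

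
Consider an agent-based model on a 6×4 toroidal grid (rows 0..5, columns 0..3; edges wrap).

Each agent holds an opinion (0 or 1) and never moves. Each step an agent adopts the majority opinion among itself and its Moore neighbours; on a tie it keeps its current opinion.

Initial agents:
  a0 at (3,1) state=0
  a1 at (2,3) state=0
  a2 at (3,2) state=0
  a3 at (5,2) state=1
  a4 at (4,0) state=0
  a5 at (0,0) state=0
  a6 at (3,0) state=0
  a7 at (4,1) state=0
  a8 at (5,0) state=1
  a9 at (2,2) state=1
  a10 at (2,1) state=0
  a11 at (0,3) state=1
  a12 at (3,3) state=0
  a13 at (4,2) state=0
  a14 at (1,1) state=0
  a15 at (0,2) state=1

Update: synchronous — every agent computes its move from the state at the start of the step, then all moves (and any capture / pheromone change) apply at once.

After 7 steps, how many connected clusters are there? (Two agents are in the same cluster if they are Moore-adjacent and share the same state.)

t=1: a0@(3,1):0 a1@(2,3):0 a2@(3,2):0 a3@(5,2):1 a4@(4,0):0 a5@(0,0):0 a6@(3,0):0 a7@(4,1):0 a8@(5,0):0 a9@(2,2):0 a10@(2,1):0 a11@(0,3):1 a12@(3,3):0 a13@(4,2):0 a14@(1,1):0 a15@(0,2):1
t=2: (unchanged — steady state)

2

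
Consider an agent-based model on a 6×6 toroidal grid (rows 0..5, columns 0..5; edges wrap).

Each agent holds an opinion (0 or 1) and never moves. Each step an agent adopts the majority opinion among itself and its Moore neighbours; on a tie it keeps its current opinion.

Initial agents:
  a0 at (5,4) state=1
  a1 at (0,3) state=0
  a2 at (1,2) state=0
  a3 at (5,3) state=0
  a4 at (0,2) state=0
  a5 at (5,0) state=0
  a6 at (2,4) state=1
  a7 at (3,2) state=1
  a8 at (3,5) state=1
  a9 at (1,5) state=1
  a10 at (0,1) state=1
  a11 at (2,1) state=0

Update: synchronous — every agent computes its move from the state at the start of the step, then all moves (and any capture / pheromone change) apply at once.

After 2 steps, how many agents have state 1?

t=1: a0@(5,4):0 a1@(0,3):0 a2@(1,2):0 a3@(5,3):0 a4@(0,2):0 a5@(5,0):0 a6@(2,4):1 a7@(3,2):1 a8@(3,5):1 a9@(1,5):1 a10@(0,1):0 a11@(2,1):0
t=2: (unchanged — steady state)

4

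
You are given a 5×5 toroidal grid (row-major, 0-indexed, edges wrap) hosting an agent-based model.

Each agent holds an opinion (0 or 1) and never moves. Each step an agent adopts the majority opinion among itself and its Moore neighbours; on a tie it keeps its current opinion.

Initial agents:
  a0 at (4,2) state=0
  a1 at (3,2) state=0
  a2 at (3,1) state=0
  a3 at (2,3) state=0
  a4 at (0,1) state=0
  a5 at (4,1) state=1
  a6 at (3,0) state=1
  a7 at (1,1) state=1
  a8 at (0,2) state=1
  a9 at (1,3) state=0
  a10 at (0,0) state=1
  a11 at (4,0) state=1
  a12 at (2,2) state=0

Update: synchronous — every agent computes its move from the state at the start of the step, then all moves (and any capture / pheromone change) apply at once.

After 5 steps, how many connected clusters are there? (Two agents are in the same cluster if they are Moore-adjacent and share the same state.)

2

t=1: a0@(4,2):0 a1@(3,2):0 a2@(3,1):0 a3@(2,3):0 a4@(0,1):1 a5@(4,1):1 a6@(3,0):1 a7@(1,1):1 a8@(0,2):1 a9@(1,3):0 a10@(0,0):1 a11@(4,0):1 a12@(2,2):0
t=2: (unchanged — steady state)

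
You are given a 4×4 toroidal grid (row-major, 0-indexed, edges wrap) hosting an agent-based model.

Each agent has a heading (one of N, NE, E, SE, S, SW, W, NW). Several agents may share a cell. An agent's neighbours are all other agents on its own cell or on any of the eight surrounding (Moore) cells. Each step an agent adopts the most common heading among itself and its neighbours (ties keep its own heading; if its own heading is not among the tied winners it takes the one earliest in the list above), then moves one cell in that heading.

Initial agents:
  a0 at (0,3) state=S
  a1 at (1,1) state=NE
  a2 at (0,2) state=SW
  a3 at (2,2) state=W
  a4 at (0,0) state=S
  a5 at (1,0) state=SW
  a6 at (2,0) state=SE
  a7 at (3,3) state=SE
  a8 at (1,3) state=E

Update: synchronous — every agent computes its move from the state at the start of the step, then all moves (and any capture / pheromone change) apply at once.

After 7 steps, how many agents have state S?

t=1: a0@(1,3):S a1@(2,0):SW a2@(1,1):SW a3@(2,1):W a4@(1,0):S a5@(2,0):S a6@(3,1):SE a7@(0,0):SE a8@(2,3):S
t=2: a0@(2,3):S a1@(3,0):S a2@(2,0):SW a3@(3,1):S a4@(2,0):S a5@(3,0):S a6@(0,2):SE a7@(1,1):SE a8@(3,3):S
t=3: a0@(3,3):S a1@(0,0):S a2@(3,0):S a3@(0,1):S a4@(3,0):S a5@(0,0):S a6@(1,3):SE a7@(2,2):SE a8@(0,3):S
t=4: a0@(0,3):S a1@(1,0):S a2@(0,0):S a3@(1,1):S a4@(0,0):S a5@(1,0):S a6@(2,3):S a7@(3,3):SE a8@(1,3):S
t=5: a0@(1,3):S a1@(2,0):S a2@(1,0):S a3@(2,1):S a4@(1,0):S a5@(2,0):S a6@(3,3):S a7@(0,3):S a8@(2,3):S
t=6: a0@(2,3):S a1@(3,0):S a2@(2,0):S a3@(3,1):S a4@(2,0):S a5@(3,0):S a6@(0,3):S a7@(1,3):S a8@(3,3):S
t=7: a0@(3,3):S a1@(0,0):S a2@(3,0):S a3@(0,1):S a4@(3,0):S a5@(0,0):S a6@(1,3):S a7@(2,3):S a8@(0,3):S

9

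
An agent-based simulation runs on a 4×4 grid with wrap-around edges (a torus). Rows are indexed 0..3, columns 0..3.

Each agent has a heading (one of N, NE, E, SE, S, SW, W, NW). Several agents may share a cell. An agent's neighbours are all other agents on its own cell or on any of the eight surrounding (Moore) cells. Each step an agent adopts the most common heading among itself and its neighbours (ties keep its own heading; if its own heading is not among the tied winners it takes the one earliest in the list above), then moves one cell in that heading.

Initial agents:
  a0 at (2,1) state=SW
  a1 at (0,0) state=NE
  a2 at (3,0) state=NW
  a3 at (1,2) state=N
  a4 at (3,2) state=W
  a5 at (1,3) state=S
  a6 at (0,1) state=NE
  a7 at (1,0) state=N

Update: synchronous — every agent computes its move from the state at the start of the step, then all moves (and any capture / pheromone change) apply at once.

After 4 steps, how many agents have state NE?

t=1: a0@(1,1):N a1@(3,1):NE a2@(2,1):NE a3@(0,2):N a4@(3,1):W a5@(0,3):N a6@(3,2):NE a7@(0,1):NE
t=2: a0@(0,1):N a1@(2,2):NE a2@(1,2):NE a3@(3,2):N a4@(2,2):NE a5@(3,3):N a6@(2,3):NE a7@(3,2):NE
t=3: a0@(3,1):N a1@(1,3):NE a2@(0,3):NE a3@(2,3):NE a4@(1,3):NE a5@(2,0):NE a6@(1,0):NE a7@(2,3):NE
t=4: a0@(2,1):N a1@(0,0):NE a2@(3,0):NE a3@(1,0):NE a4@(0,0):NE a5@(1,1):NE a6@(0,1):NE a7@(1,0):NE

7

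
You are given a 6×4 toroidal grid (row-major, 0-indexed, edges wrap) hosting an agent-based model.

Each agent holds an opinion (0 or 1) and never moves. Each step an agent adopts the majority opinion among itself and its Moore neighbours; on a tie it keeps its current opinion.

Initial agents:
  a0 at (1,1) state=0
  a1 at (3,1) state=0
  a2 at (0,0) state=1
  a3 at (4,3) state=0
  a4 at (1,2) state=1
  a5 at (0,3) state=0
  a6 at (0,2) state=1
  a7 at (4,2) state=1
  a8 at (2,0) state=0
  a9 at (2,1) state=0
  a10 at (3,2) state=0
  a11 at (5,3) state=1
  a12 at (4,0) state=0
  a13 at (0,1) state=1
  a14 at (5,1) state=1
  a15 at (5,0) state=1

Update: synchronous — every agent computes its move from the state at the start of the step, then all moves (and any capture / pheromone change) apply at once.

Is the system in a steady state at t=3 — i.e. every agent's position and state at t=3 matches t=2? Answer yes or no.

t=1: a0@(1,1):1 a1@(3,1):0 a2@(0,0):1 a3@(4,3):0 a4@(1,2):1 a5@(0,3):1 a6@(0,2):1 a7@(4,2):1 a8@(2,0):0 a9@(2,1):0 a10@(3,2):0 a11@(5,3):1 a12@(4,0):0 a13@(0,1):1 a14@(5,1):1 a15@(5,0):1
t=2: (unchanged — steady state)

yes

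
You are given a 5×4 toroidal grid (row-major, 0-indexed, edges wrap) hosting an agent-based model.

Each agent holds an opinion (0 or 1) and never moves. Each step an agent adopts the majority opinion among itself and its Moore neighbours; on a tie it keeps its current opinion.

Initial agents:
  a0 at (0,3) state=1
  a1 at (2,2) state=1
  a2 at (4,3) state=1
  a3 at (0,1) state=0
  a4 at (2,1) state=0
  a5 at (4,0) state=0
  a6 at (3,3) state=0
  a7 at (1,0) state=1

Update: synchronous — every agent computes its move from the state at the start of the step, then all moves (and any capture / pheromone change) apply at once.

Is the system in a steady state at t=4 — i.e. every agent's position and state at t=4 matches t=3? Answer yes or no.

yes

t=1: a0@(0,3):1 a1@(2,2):0 a2@(4,3):1 a3@(0,1):0 a4@(2,1):1 a5@(4,0):0 a6@(3,3):0 a7@(1,0):1
t=2: (unchanged — steady state)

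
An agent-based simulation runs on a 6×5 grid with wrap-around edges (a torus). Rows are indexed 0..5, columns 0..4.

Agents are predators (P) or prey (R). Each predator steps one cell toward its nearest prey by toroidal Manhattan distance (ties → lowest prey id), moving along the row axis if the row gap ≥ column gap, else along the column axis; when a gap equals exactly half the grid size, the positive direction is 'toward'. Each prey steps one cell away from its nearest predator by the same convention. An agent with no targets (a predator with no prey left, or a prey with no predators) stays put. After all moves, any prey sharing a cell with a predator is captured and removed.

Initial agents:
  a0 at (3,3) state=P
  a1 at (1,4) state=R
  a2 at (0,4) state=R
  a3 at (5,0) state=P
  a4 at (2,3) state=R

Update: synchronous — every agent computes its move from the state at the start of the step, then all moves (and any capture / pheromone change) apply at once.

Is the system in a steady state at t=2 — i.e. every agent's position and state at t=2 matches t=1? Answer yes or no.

t=1: a0@(2,3):P a1@(0,4):R a2@(1,4):R a3@(0,0):P a4@(1,3):R
t=2: a0@(1,3):P a1@(0,3):R a3@(0,4):P a4@(0,3):R

no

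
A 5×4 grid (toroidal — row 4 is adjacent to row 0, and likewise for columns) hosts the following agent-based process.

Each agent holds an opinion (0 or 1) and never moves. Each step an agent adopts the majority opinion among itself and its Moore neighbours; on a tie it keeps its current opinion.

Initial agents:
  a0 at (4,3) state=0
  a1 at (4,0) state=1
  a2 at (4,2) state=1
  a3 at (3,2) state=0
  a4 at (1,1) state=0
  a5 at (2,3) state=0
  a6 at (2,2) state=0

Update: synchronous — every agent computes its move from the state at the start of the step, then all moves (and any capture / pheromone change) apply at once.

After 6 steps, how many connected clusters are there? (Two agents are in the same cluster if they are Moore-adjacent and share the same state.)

t=1: a0@(4,3):0 a1@(4,0):1 a2@(4,2):0 a3@(3,2):0 a4@(1,1):0 a5@(2,3):0 a6@(2,2):0
t=2: (unchanged — steady state)

2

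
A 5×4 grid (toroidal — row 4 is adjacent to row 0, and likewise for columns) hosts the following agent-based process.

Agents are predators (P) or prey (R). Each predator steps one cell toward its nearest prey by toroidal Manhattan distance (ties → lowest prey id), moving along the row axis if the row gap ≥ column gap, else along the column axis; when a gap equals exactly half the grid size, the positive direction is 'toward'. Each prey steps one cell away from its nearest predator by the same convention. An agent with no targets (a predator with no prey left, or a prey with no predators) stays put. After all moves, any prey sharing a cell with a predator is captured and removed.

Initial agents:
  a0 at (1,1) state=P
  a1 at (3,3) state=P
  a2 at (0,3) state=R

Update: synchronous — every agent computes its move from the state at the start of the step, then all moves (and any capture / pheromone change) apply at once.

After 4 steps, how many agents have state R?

t=1: a0@(1,2):P a1@(4,3):P a2@(1,3):R
t=2: a0@(1,3):P a1@(0,3):P a2@(1,0):R
t=3: a0@(1,0):P a1@(1,3):P a2@(1,1):R
t=4: a0@(1,1):P a1@(1,0):P a2@(1,2):R

1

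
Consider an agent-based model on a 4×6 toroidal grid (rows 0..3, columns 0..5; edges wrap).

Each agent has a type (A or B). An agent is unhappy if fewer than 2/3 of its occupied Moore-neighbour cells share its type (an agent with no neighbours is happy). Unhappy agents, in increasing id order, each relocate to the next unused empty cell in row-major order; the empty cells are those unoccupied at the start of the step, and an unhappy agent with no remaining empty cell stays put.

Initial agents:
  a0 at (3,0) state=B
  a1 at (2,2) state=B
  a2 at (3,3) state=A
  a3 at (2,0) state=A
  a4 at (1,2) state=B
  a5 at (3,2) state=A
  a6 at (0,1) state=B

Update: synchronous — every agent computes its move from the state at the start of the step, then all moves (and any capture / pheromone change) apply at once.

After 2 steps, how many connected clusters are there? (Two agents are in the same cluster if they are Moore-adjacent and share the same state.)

t=1: a0@(0,0):B a1@(0,2):B a2@(0,3):A a3@(0,4):A a4@(1,2):B a5@(0,5):A a6@(0,1):B
t=2: a0@(1,0):B a1@(0,2):B a2@(1,1):A a3@(0,4):A a4@(1,2):B a5@(1,3):A a6@(0,1):B

3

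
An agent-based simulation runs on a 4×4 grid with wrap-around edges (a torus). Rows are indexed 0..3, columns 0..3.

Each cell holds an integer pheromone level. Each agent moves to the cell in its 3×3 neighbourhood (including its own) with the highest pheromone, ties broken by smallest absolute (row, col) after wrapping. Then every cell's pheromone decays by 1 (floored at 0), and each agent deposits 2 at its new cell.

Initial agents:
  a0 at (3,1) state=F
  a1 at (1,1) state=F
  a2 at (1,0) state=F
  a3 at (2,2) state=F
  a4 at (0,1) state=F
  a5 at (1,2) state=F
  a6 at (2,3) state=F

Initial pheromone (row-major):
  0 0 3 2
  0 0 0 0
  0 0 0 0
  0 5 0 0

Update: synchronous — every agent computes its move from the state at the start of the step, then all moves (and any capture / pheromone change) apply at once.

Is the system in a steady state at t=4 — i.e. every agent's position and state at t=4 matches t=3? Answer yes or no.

no

t=1: a0@(3,1) a1@(0,2) a2@(0,3) a3@(3,1) a4@(3,1) a5@(0,2) a6@(1,0) | pheromone: 0 0 6 3 / 2 0 0 0 / 0 0 0 0 / 0 10 0 0
t=2: a0@(3,1) a1@(3,1) a2@(0,2) a3@(3,1) a4@(3,1) a5@(3,1) a6@(0,3) | pheromone: 0 0 7 4 / 1 0 0 0 / 0 0 0 0 / 0 19 0 0
t=3: a0@(3,1) a1@(3,1) a2@(3,1) a3@(3,1) a4@(3,1) a5@(3,1) a6@(0,2) | pheromone: 0 0 8 3 / 0 0 0 0 / 0 0 0 0 / 0 30 0 0
t=4: a0@(3,1) a1@(3,1) a2@(3,1) a3@(3,1) a4@(3,1) a5@(3,1) a6@(3,1) | pheromone: 0 0 7 2 / 0 0 0 0 / 0 0 0 0 / 0 43 0 0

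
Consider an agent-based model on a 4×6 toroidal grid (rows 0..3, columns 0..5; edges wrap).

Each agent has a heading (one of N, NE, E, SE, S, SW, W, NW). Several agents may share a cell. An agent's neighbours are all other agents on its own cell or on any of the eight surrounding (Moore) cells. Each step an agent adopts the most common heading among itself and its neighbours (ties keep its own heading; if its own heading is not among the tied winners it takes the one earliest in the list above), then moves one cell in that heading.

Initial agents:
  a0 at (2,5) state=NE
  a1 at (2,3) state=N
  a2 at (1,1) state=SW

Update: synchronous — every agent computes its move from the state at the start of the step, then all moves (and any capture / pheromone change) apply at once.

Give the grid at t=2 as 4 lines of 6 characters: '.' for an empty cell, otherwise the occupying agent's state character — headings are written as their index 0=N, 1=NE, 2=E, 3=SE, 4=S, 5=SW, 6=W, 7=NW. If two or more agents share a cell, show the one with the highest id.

t=1: a0@(1,0):NE a1@(1,3):N a2@(2,0):SW
t=2: a0@(0,1):NE a1@(0,3):N a2@(3,5):SW

.1.0..
......
......
.....5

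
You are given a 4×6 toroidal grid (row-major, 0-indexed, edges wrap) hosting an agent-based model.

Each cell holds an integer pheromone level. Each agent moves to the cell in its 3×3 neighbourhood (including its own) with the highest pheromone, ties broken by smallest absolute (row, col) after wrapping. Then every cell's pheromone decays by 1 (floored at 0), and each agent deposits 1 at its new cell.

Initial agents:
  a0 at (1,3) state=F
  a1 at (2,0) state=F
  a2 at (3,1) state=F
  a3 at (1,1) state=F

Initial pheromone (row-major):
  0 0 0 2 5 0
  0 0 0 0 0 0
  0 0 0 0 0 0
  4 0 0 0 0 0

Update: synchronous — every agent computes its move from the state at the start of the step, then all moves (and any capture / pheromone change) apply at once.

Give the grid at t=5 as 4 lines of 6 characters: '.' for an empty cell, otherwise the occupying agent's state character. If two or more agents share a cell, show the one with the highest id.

t=1: a0@(0,4) a1@(3,0) a2@(3,0) a3@(0,0) | pheromone: 1 0 0 1 5 0 / 0 0 0 0 0 0 / 0 0 0 0 0 0 / 5 0 0 0 0 0
t=2: a0@(0,4) a1@(3,0) a2@(3,0) a3@(3,0) | pheromone: 0 0 0 0 5 0 / 0 0 0 0 0 0 / 0 0 0 0 0 0 / 7 0 0 0 0 0
t=3: a0@(0,4) a1@(3,0) a2@(3,0) a3@(3,0) | pheromone: 0 0 0 0 5 0 / 0 0 0 0 0 0 / 0 0 0 0 0 0 / 9 0 0 0 0 0
t=4: a0@(0,4) a1@(3,0) a2@(3,0) a3@(3,0) | pheromone: 0 0 0 0 5 0 / 0 0 0 0 0 0 / 0 0 0 0 0 0 / 11 0 0 0 0 0
t=5: a0@(0,4) a1@(3,0) a2@(3,0) a3@(3,0) | pheromone: 0 0 0 0 5 0 / 0 0 0 0 0 0 / 0 0 0 0 0 0 / 13 0 0 0 0 0

....F.
......
......
F.....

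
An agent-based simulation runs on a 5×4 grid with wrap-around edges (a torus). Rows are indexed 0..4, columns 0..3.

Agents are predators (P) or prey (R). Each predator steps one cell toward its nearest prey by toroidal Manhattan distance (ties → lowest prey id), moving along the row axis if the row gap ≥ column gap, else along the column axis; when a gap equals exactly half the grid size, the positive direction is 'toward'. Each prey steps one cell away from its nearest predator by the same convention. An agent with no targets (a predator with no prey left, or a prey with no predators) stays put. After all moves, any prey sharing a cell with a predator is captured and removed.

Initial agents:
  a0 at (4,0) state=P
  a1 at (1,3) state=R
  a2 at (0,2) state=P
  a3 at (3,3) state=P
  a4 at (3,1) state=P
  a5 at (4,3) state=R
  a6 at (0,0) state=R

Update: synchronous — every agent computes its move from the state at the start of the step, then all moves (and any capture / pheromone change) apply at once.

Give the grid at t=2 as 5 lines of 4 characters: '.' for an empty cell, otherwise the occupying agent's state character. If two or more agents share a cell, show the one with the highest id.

....
...R
..P.
....
.RP.

t=1: a0@(4,3):P a1@(2,3):R a2@(1,2):P a3@(4,3):P a4@(3,2):P a5@(4,2):R a6@(1,0):R
t=2: a0@(4,2):P a1@(1,3):R a2@(2,2):P a3@(4,2):P a4@(4,2):P a5@(4,1):R a6@(1,3):R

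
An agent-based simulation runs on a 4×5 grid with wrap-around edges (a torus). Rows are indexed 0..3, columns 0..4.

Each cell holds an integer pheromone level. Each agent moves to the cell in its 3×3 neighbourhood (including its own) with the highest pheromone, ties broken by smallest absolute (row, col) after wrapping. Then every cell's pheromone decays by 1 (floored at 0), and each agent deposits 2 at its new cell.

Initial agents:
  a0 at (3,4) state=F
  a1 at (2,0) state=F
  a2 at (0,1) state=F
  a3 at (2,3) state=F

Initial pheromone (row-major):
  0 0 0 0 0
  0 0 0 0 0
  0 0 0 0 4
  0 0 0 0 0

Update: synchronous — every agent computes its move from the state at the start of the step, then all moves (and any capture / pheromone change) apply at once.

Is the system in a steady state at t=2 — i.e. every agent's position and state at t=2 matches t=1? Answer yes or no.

yes

t=1: a0@(2,4) a1@(2,4) a2@(0,0) a3@(2,4) | pheromone: 2 0 0 0 0 / 0 0 0 0 0 / 0 0 0 0 9 / 0 0 0 0 0
t=2: a0@(2,4) a1@(2,4) a2@(0,0) a3@(2,4) | pheromone: 3 0 0 0 0 / 0 0 0 0 0 / 0 0 0 0 14 / 0 0 0 0 0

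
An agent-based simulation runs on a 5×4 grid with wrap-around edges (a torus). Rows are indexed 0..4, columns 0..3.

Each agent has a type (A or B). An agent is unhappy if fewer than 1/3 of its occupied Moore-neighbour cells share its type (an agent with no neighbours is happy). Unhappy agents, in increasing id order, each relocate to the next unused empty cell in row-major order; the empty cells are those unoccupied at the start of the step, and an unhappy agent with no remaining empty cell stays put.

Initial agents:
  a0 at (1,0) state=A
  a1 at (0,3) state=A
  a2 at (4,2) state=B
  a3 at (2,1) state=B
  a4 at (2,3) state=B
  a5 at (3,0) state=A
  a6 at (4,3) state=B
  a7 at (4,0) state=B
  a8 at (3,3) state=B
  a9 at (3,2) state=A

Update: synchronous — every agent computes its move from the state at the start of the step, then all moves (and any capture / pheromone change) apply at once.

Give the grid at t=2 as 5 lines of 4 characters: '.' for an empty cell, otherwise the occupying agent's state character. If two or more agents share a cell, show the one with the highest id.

t=1: a0@(1,0):A a1@(0,0):A a2@(4,2):B a3@(0,1):B a4@(0,2):B a5@(1,1):A a6@(4,3):B a7@(4,0):B a8@(3,3):B a9@(1,2):A
t=2: (unchanged — steady state)

ABB.
AAA.
....
...B
B.BB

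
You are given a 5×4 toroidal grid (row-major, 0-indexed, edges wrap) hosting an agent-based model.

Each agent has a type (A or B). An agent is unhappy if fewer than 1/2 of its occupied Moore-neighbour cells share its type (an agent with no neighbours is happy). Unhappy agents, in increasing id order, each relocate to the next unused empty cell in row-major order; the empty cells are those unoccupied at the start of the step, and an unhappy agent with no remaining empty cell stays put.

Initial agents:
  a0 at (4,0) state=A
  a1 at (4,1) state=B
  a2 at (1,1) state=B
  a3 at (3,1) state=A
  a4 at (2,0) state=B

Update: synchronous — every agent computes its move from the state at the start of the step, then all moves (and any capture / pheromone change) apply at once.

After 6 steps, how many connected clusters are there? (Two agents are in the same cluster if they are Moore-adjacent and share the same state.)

t=1: a0@(4,0):A a1@(0,0):B a2@(1,1):B a3@(0,1):A a4@(2,0):B
t=2: a0@(4,0):A a1@(0,2):B a2@(1,1):B a3@(0,3):A a4@(2,0):B
t=3: (unchanged — steady state)

2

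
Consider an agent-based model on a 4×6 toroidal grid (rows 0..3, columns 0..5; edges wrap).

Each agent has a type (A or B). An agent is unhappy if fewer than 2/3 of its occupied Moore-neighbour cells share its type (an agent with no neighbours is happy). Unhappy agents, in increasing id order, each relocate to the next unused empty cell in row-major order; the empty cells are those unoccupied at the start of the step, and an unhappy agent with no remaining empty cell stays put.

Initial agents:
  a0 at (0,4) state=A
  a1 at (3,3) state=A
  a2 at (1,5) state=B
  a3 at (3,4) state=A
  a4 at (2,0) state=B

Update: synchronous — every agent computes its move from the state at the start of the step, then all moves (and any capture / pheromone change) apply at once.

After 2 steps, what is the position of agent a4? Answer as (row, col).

t=1: a0@(0,4):A a1@(3,3):A a2@(0,0):B a3@(3,4):A a4@(2,0):B
t=2: (unchanged — steady state)

(2, 0)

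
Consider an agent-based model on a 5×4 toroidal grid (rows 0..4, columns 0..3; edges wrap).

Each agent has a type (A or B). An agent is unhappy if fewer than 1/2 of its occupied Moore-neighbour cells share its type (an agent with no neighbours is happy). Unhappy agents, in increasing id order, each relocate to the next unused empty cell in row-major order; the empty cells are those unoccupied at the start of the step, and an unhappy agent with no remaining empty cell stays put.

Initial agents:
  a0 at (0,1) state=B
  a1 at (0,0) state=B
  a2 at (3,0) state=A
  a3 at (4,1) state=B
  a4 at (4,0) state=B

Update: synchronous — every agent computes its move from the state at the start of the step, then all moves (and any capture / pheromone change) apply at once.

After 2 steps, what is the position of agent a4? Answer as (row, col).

(4, 0)

t=1: a0@(0,1):B a1@(0,0):B a2@(0,2):A a3@(4,1):B a4@(4,0):B
t=2: a0@(0,1):B a1@(0,0):B a2@(0,3):A a3@(4,1):B a4@(4,0):B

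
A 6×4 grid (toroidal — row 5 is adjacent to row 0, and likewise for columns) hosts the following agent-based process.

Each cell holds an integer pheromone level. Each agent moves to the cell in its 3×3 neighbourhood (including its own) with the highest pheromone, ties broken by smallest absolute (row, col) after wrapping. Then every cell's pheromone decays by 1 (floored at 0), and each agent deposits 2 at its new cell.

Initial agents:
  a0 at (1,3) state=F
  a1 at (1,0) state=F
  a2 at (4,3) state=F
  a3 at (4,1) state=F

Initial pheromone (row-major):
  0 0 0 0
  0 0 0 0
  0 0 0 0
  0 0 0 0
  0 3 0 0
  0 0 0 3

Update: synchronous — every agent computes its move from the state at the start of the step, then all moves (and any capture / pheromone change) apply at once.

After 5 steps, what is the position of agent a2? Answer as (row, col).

(0, 0)

t=1: a0@(0,0) a1@(0,0) a2@(5,3) a3@(4,1) | pheromone: 4 0 0 0 / 0 0 0 0 / 0 0 0 0 / 0 0 0 0 / 0 4 0 0 / 0 0 0 4
t=2: a0@(0,0) a1@(0,0) a2@(0,0) a3@(4,1) | pheromone: 9 0 0 0 / 0 0 0 0 / 0 0 0 0 / 0 0 0 0 / 0 5 0 0 / 0 0 0 3
t=3: a0@(0,0) a1@(0,0) a2@(0,0) a3@(4,1) | pheromone: 14 0 0 0 / 0 0 0 0 / 0 0 0 0 / 0 0 0 0 / 0 6 0 0 / 0 0 0 2
t=4: a0@(0,0) a1@(0,0) a2@(0,0) a3@(4,1) | pheromone: 19 0 0 0 / 0 0 0 0 / 0 0 0 0 / 0 0 0 0 / 0 7 0 0 / 0 0 0 1
t=5: a0@(0,0) a1@(0,0) a2@(0,0) a3@(4,1) | pheromone: 24 0 0 0 / 0 0 0 0 / 0 0 0 0 / 0 0 0 0 / 0 8 0 0 / 0 0 0 0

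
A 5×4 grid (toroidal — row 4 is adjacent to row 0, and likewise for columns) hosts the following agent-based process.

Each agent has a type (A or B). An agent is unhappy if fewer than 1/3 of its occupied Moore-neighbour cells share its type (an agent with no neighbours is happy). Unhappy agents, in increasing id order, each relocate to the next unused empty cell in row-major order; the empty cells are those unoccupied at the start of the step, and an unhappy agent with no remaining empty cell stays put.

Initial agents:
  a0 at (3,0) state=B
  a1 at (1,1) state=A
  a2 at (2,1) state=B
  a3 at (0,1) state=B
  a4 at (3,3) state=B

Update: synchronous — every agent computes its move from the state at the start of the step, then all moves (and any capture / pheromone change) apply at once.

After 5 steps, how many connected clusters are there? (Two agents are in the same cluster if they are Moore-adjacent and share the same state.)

3

t=1: a0@(3,0):B a1@(0,0):A a2@(2,1):B a3@(0,2):B a4@(3,3):B
t=2: (unchanged — steady state)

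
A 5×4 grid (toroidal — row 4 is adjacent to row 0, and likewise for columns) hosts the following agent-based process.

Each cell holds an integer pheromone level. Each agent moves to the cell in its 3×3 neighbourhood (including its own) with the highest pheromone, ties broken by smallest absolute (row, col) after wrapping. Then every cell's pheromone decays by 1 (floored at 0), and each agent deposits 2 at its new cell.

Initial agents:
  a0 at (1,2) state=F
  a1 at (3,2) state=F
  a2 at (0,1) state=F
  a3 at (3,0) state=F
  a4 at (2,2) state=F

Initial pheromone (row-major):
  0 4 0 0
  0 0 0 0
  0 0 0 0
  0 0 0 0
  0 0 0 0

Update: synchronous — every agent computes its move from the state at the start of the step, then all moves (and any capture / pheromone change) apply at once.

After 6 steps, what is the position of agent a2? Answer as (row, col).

(0, 1)

t=1: a0@(0,1) a1@(2,1) a2@(0,1) a3@(2,0) a4@(1,1) | pheromone: 0 7 0 0 / 0 2 0 0 / 2 2 0 0 / 0 0 0 0 / 0 0 0 0
t=2: a0@(0,1) a1@(1,1) a2@(0,1) a3@(1,1) a4@(0,1) | pheromone: 0 12 0 0 / 0 5 0 0 / 1 1 0 0 / 0 0 0 0 / 0 0 0 0
t=3: a0@(0,1) a1@(0,1) a2@(0,1) a3@(0,1) a4@(0,1) | pheromone: 0 21 0 0 / 0 4 0 0 / 0 0 0 0 / 0 0 0 0 / 0 0 0 0
t=4: a0@(0,1) a1@(0,1) a2@(0,1) a3@(0,1) a4@(0,1) | pheromone: 0 30 0 0 / 0 3 0 0 / 0 0 0 0 / 0 0 0 0 / 0 0 0 0
t=5: a0@(0,1) a1@(0,1) a2@(0,1) a3@(0,1) a4@(0,1) | pheromone: 0 39 0 0 / 0 2 0 0 / 0 0 0 0 / 0 0 0 0 / 0 0 0 0
t=6: a0@(0,1) a1@(0,1) a2@(0,1) a3@(0,1) a4@(0,1) | pheromone: 0 48 0 0 / 0 1 0 0 / 0 0 0 0 / 0 0 0 0 / 0 0 0 0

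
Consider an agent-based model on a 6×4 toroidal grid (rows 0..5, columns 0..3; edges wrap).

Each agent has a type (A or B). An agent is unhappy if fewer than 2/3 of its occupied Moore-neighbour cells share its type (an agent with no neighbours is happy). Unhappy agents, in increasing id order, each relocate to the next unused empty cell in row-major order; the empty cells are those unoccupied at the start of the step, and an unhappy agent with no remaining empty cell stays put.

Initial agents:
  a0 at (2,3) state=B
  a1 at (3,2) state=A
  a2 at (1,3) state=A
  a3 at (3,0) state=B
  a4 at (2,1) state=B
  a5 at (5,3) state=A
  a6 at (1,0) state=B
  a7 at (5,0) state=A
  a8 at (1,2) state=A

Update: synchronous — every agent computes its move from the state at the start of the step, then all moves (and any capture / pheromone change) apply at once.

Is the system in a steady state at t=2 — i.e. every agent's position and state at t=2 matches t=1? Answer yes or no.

t=1: a0@(0,0):B a1@(0,1):A a2@(0,2):A a3@(3,0):B a4@(0,3):B a5@(5,3):A a6@(1,0):B a7@(5,0):A a8@(1,1):A
t=2: a0@(1,2):B a1@(1,3):A a2@(0,2):A a3@(3,0):B a4@(2,0):B a5@(2,1):A a6@(2,2):B a7@(2,3):A a8@(3,1):A

no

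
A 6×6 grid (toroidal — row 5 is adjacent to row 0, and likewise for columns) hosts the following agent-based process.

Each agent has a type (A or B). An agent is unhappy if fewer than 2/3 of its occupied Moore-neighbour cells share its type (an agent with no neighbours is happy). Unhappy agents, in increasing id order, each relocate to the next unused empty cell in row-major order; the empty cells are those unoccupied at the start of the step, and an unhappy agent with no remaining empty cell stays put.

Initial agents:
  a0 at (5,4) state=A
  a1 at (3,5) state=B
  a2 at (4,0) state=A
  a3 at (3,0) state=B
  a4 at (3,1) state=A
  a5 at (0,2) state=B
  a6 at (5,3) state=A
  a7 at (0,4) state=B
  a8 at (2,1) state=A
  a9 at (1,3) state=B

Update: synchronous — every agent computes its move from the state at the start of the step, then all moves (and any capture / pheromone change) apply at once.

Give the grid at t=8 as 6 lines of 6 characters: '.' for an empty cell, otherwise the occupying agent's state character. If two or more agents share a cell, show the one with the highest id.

....A.
.....B
ABABAB
AB....
......
......

t=1: a0@(0,0):A a1@(0,1):B a2@(0,3):A a3@(0,5):B a4@(3,1):A a5@(1,0):B a6@(1,1):A a7@(1,2):B a8@(1,4):A a9@(1,3):B
t=2: a0@(0,2):A a1@(0,4):B a2@(1,5):A a3@(2,0):B a4@(3,1):A a5@(2,1):B a6@(2,2):A a7@(2,3):B a8@(2,4):A a9@(2,5):B
t=3: a0@(0,2):A a1@(0,0):B a2@(0,1):A a3@(0,3):B a4@(0,5):A a5@(1,0):B a6@(1,1):A a7@(1,2):B a8@(1,3):A a9@(1,4):B
t=4: a0@(0,4):A a1@(1,5):B a2@(2,0):A a3@(2,1):B a4@(2,2):A a5@(2,3):B a6@(2,4):A a7@(2,5):B a8@(3,0):A a9@(3,1):B
t=5: a0@(0,0):A a1@(0,1):B a2@(0,2):A a3@(0,3):B a4@(0,5):A a5@(1,0):B a6@(1,1):A a7@(1,2):B a8@(1,3):A a9@(1,4):B
t=6: a0@(0,4):A a1@(1,5):B a2@(2,0):A a3@(2,1):B a4@(2,2):A a5@(2,3):B a6@(2,4):A a7@(2,5):B a8@(3,0):A a9@(3,1):B
t=7: a0@(0,0):A a1@(0,1):B a2@(0,2):A a3@(0,3):B a4@(0,5):A a5@(1,0):B a6@(1,1):A a7@(1,2):B a8@(1,3):A a9@(1,4):B
t=8: a0@(0,4):A a1@(1,5):B a2@(2,0):A a3@(2,1):B a4@(2,2):A a5@(2,3):B a6@(2,4):A a7@(2,5):B a8@(3,0):A a9@(3,1):B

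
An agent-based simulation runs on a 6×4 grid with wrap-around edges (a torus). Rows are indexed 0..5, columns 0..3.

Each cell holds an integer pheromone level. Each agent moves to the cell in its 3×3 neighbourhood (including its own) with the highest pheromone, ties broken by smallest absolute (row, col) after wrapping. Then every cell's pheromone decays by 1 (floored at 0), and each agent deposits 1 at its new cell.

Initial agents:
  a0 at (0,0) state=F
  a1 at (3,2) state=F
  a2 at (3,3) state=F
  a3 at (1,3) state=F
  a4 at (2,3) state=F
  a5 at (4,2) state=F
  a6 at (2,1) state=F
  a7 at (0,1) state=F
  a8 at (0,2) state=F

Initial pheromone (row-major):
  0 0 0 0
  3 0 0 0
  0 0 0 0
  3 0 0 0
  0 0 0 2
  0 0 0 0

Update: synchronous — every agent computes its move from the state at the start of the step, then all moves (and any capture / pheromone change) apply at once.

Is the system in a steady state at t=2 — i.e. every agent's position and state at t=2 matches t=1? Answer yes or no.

t=1: a0@(1,0) a1@(4,3) a2@(3,0) a3@(1,0) a4@(1,0) a5@(4,3) a6@(1,0) a7@(1,0) a8@(0,1) | pheromone: 0 1 0 0 / 7 0 0 0 / 0 0 0 0 / 3 0 0 0 / 0 0 0 3 / 0 0 0 0
t=2: a0@(1,0) a1@(3,0) a2@(3,0) a3@(1,0) a4@(1,0) a5@(3,0) a6@(1,0) a7@(1,0) a8@(1,0) | pheromone: 0 0 0 0 / 12 0 0 0 / 0 0 0 0 / 5 0 0 0 / 0 0 0 2 / 0 0 0 0

no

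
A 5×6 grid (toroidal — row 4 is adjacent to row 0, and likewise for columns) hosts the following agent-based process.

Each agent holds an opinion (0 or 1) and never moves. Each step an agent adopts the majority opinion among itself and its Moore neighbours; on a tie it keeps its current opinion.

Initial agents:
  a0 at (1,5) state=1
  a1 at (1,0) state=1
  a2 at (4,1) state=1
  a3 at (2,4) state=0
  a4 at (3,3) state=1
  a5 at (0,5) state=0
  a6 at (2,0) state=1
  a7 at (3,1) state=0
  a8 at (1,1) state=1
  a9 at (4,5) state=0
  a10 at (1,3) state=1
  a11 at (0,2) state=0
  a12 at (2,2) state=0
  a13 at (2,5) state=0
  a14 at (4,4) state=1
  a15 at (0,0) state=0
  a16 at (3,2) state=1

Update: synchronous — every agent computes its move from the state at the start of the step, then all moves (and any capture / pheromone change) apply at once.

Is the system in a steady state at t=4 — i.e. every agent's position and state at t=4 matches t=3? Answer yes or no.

t=1: a0@(1,5):0 a1@(1,0):1 a2@(4,1):0 a3@(2,4):1 a4@(3,3):1 a5@(0,5):0 a6@(2,0):1 a7@(3,1):1 a8@(1,1):1 a9@(4,5):0 a10@(1,3):0 a11@(0,2):1 a12@(2,2):1 a13@(2,5):1 a14@(4,4):1 a15@(0,0):1 a16@(3,2):1
t=2: a0@(1,5):1 a1@(1,0):1 a2@(4,1):1 a3@(2,4):1 a4@(3,3):1 a5@(0,5):0 a6@(2,0):1 a7@(3,1):1 a8@(1,1):1 a9@(4,5):0 a10@(1,3):1 a11@(0,2):1 a12@(2,2):1 a13@(2,5):1 a14@(4,4):1 a15@(0,0):0 a16@(3,2):1
t=3: a0@(1,5):1 a1@(1,0):1 a2@(4,1):1 a3@(2,4):1 a4@(3,3):1 a5@(0,5):0 a6@(2,0):1 a7@(3,1):1 a8@(1,1):1 a9@(4,5):0 a10@(1,3):1 a11@(0,2):1 a12@(2,2):1 a13@(2,5):1 a14@(4,4):1 a15@(0,0):1 a16@(3,2):1
t=4: a0@(1,5):1 a1@(1,0):1 a2@(4,1):1 a3@(2,4):1 a4@(3,3):1 a5@(0,5):1 a6@(2,0):1 a7@(3,1):1 a8@(1,1):1 a9@(4,5):0 a10@(1,3):1 a11@(0,2):1 a12@(2,2):1 a13@(2,5):1 a14@(4,4):1 a15@(0,0):1 a16@(3,2):1

no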